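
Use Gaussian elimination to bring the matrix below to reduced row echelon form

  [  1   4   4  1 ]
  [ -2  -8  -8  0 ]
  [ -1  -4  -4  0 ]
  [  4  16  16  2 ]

[[1, 4, 4, 0], [0, 0, 0, 1], [0, 0, 0, 0], [0, 0, 0, 0]]

Add 2 times ρ1 to ρ2.
  [  1   4   4  1 ]
  [  0   0   0  2 ]
  [ -1  -4  -4  0 ]
  [  4  16  16  2 ]
Add ρ1 to ρ3.
  [ 1   4   4  1 ]
  [ 0   0   0  2 ]
  [ 0   0   0  1 ]
  [ 4  16  16  2 ]
Subtract 4 times ρ1 from ρ4.
  [ 1  4  4   1 ]
  [ 0  0  0   2 ]
  [ 0  0  0   1 ]
  [ 0  0  0  -2 ]
Multiply ρ2 by 1/2.
  [ 1  4  4   1 ]
  [ 0  0  0   1 ]
  [ 0  0  0   1 ]
  [ 0  0  0  -2 ]
Subtract ρ2 from ρ3.
  [ 1  4  4   1 ]
  [ 0  0  0   1 ]
  [ 0  0  0   0 ]
  [ 0  0  0  -2 ]
Add 2 times ρ2 to ρ4.
  [ 1  4  4  1 ]
  [ 0  0  0  1 ]
  [ 0  0  0  0 ]
  [ 0  0  0  0 ]
Subtract ρ2 from ρ1.
  [ 1  4  4  0 ]
  [ 0  0  0  1 ]
  [ 0  0  0  0 ]
  [ 0  0  0  0 ]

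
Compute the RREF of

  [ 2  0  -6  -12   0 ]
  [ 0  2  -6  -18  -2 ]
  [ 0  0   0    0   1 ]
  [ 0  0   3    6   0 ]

ρ1 ← 1/2·ρ1
ρ2 ← 1/2·ρ2
ρ3 ↔ ρ4
ρ3 ← 1/3·ρ3
ρ2 ← ρ2 + ρ4
ρ2 ← ρ2 + 3·ρ3
ρ1 ← ρ1 + 3·ρ3

[[1, 0, 0, 0, 0], [0, 1, 0, -3, 0], [0, 0, 1, 2, 0], [0, 0, 0, 0, 1]]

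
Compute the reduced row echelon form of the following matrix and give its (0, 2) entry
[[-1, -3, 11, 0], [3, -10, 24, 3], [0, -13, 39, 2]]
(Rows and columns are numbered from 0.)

R1 -> -1·R1
  [ 1    3  -11  0 ]
  [ 3  -10   24  3 ]
  [ 0  -13   39  2 ]
R2 -> R2 − 3·R1
  [ 1    3  -11  0 ]
  [ 0  -19   57  3 ]
  [ 0  -13   39  2 ]
R2 -> -1/19·R2
  [ 1    3  -11      0 ]
  [ 0    1   -3  -3/19 ]
  [ 0  -13   39      2 ]
R3 -> R3 + 13·R2
  [ 1  3  -11      0 ]
  [ 0  1   -3  -3/19 ]
  [ 0  0    0  -1/19 ]
R3 -> -19·R3
  [ 1  3  -11      0 ]
  [ 0  1   -3  -3/19 ]
  [ 0  0    0      1 ]
R2 -> R2 + 3/19·R3
  [ 1  3  -11  0 ]
  [ 0  1   -3  0 ]
  [ 0  0    0  1 ]
R1 -> R1 − 3·R2
  [ 1  0  -2  0 ]
  [ 0  1  -3  0 ]
  [ 0  0   0  1 ]

-2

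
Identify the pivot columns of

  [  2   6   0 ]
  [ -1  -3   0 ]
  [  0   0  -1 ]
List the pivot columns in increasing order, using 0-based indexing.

0, 2

R1 → 1/2·R1
  [  1   3   0 ]
  [ -1  -3   0 ]
  [  0   0  -1 ]
R2 → R2 + R1
  [ 1  3   0 ]
  [ 0  0   0 ]
  [ 0  0  -1 ]
R2 <-> R3
  [ 1  3   0 ]
  [ 0  0  -1 ]
  [ 0  0   0 ]
R2 → -1·R2
  [ 1  3  0 ]
  [ 0  0  1 ]
  [ 0  0  0 ]
Pivot columns are the columns containing a leading 1.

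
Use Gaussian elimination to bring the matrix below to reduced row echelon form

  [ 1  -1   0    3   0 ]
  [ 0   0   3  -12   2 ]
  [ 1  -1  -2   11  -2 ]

[[1, -1, 0, 3, 0], [0, 0, 1, -4, 0], [0, 0, 0, 0, 1]]

ρ3 → ρ3 − ρ1
ρ2 → 1/3·ρ2
ρ3 → ρ3 + 2·ρ2
ρ3 → -3/2·ρ3
ρ2 → ρ2 − 2/3·ρ3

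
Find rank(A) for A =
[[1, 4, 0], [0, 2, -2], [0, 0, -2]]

Multiply r2 by 1/2.
  [ 1  4   0 ]
  [ 0  1  -1 ]
  [ 0  0  -2 ]
Multiply r3 by -1/2.
  [ 1  4   0 ]
  [ 0  1  -1 ]
  [ 0  0   1 ]
Add r3 to r2.
  [ 1  4  0 ]
  [ 0  1  0 ]
  [ 0  0  1 ]
Subtract 4 times r2 from r1.
  [ 1  0  0 ]
  [ 0  1  0 ]
  [ 0  0  1 ]
The reduced form has 3 nonzero rows.

rank = 3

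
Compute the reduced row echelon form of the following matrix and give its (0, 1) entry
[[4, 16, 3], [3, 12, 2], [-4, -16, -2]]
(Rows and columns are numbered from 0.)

4

R1 → 1/4·R1
  [  1    4  3/4 ]
  [  3   12    2 ]
  [ -4  -16   -2 ]
R2 → R2 − 3·R1
  [  1    4   3/4 ]
  [  0    0  -1/4 ]
  [ -4  -16    -2 ]
R3 → R3 + 4·R1
  [ 1  4   3/4 ]
  [ 0  0  -1/4 ]
  [ 0  0     1 ]
R2 → -4·R2
  [ 1  4  3/4 ]
  [ 0  0    1 ]
  [ 0  0    1 ]
R3 → R3 − R2
  [ 1  4  3/4 ]
  [ 0  0    1 ]
  [ 0  0    0 ]
R1 → R1 − 3/4·R2
  [ 1  4  0 ]
  [ 0  0  1 ]
  [ 0  0  0 ]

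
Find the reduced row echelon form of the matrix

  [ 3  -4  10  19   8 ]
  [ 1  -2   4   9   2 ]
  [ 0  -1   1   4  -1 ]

[[1, 0, 2, 1, 4], [0, 1, -1, -4, 1], [0, 0, 0, 0, 0]]

R1 -> 1/3·R1
  [ 1  -4/3  10/3  19/3  8/3 ]
  [ 1    -2     4     9    2 ]
  [ 0    -1     1     4   -1 ]
R2 -> R2 − R1
  [ 1  -4/3  10/3  19/3   8/3 ]
  [ 0  -2/3   2/3   8/3  -2/3 ]
  [ 0    -1     1     4    -1 ]
R2 -> -3/2·R2
  [ 1  -4/3  10/3  19/3  8/3 ]
  [ 0     1    -1    -4    1 ]
  [ 0    -1     1     4   -1 ]
R3 -> R3 + R2
  [ 1  -4/3  10/3  19/3  8/3 ]
  [ 0     1    -1    -4    1 ]
  [ 0     0     0     0    0 ]
R1 -> R1 + 4/3·R2
  [ 1  0   2   1  4 ]
  [ 0  1  -1  -4  1 ]
  [ 0  0   0   0  0 ]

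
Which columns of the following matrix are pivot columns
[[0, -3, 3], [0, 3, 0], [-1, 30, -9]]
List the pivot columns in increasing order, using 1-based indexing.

ρ1 <=> ρ3
ρ1 -> -1·ρ1
ρ2 -> 1/3·ρ2
ρ3 -> ρ3 + 3·ρ2
ρ3 -> 1/3·ρ3
ρ1 -> ρ1 − 9·ρ3
ρ1 -> ρ1 + 30·ρ2
Pivot columns are the columns containing a leading 1.

1, 2, 3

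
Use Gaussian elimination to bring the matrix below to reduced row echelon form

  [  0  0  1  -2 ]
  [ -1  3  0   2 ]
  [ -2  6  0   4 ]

[[1, -3, 0, -2], [0, 0, 1, -2], [0, 0, 0, 0]]

R1 ↔ R2
  [ -1  3  0   2 ]
  [  0  0  1  -2 ]
  [ -2  6  0   4 ]
R1 -> -1·R1
  [  1  -3  0  -2 ]
  [  0   0  1  -2 ]
  [ -2   6  0   4 ]
R3 -> R3 + 2·R1
  [ 1  -3  0  -2 ]
  [ 0   0  1  -2 ]
  [ 0   0  0   0 ]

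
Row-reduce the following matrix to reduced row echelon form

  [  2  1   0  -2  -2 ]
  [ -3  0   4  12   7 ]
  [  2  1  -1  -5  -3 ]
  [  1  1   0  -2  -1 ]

Multiply r1 by 1/2.
  [  1  1/2   0  -1  -1 ]
  [ -3    0   4  12   7 ]
  [  2    1  -1  -5  -3 ]
  [  1    1   0  -2  -1 ]
Add 3 times r1 to r2.
  [ 1  1/2   0  -1  -1 ]
  [ 0  3/2   4   9   4 ]
  [ 2    1  -1  -5  -3 ]
  [ 1    1   0  -2  -1 ]
Subtract 2 times r1 from r3.
  [ 1  1/2   0  -1  -1 ]
  [ 0  3/2   4   9   4 ]
  [ 0    0  -1  -3  -1 ]
  [ 1    1   0  -2  -1 ]
Subtract r1 from r4.
  [ 1  1/2   0  -1  -1 ]
  [ 0  3/2   4   9   4 ]
  [ 0    0  -1  -3  -1 ]
  [ 0  1/2   0  -1   0 ]
Multiply r2 by 2/3.
  [ 1  1/2    0  -1   -1 ]
  [ 0    1  8/3   6  8/3 ]
  [ 0    0   -1  -3   -1 ]
  [ 0  1/2    0  -1    0 ]
Subtract 1/2 times r2 from r4.
  [ 1  1/2     0  -1    -1 ]
  [ 0    1   8/3   6   8/3 ]
  [ 0    0    -1  -3    -1 ]
  [ 0    0  -4/3  -4  -4/3 ]
Multiply r3 by -1.
  [ 1  1/2     0  -1    -1 ]
  [ 0    1   8/3   6   8/3 ]
  [ 0    0     1   3     1 ]
  [ 0    0  -4/3  -4  -4/3 ]
Add 4/3 times r3 to r4.
  [ 1  1/2    0  -1   -1 ]
  [ 0    1  8/3   6  8/3 ]
  [ 0    0    1   3    1 ]
  [ 0    0    0   0    0 ]
Subtract 8/3 times r3 from r2.
  [ 1  1/2  0  -1  -1 ]
  [ 0    1  0  -2   0 ]
  [ 0    0  1   3   1 ]
  [ 0    0  0   0   0 ]
Subtract 1/2 times r2 from r1.
  [ 1  0  0   0  -1 ]
  [ 0  1  0  -2   0 ]
  [ 0  0  1   3   1 ]
  [ 0  0  0   0   0 ]

[[1, 0, 0, 0, -1], [0, 1, 0, -2, 0], [0, 0, 1, 3, 1], [0, 0, 0, 0, 0]]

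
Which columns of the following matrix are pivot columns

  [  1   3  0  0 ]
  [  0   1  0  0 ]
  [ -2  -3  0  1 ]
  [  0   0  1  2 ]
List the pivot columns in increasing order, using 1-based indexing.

1, 2, 3, 4

R3 → R3 + 2·R1
  [ 1  3  0  0 ]
  [ 0  1  0  0 ]
  [ 0  3  0  1 ]
  [ 0  0  1  2 ]
R3 → R3 − 3·R2
  [ 1  3  0  0 ]
  [ 0  1  0  0 ]
  [ 0  0  0  1 ]
  [ 0  0  1  2 ]
R3 ↔ R4
  [ 1  3  0  0 ]
  [ 0  1  0  0 ]
  [ 0  0  1  2 ]
  [ 0  0  0  1 ]
R3 → R3 − 2·R4
  [ 1  3  0  0 ]
  [ 0  1  0  0 ]
  [ 0  0  1  0 ]
  [ 0  0  0  1 ]
R1 → R1 − 3·R2
  [ 1  0  0  0 ]
  [ 0  1  0  0 ]
  [ 0  0  1  0 ]
  [ 0  0  0  1 ]
Pivot columns are the columns containing a leading 1.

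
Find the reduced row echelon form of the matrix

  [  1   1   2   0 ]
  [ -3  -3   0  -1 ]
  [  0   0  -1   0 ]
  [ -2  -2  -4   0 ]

[[1, 1, 0, 0], [0, 0, 1, 0], [0, 0, 0, 1], [0, 0, 0, 0]]

R2 := R2 + 3·R1
R4 := R4 + 2·R1
R2 := 1/6·R2
R3 := R3 + R2
R3 := -6·R3
R2 := R2 + 1/6·R3
R1 := R1 − 2·R2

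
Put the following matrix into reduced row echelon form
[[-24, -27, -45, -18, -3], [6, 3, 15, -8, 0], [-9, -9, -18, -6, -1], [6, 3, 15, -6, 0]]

[[1, 0, 3, 0, 0], [0, 1, -1, 0, 0], [0, 0, 0, 1, 0], [0, 0, 0, 0, 1]]

R1 ← -1/24·R1
R2 ← R2 − 6·R1
R3 ← R3 + 9·R1
R4 ← R4 − 6·R1
R2 ← -4/15·R2
R3 ← R3 − 9/8·R2
R4 ← R4 + 15/4·R2
R3 ← -1/3·R3
R4 ← R4 − 2·R3
R4 ← -15·R4
R3 ← R3 − 1/30·R4
R2 ← R2 − 1/5·R4
R1 ← R1 − 1/8·R4
R2 ← R2 − 10/3·R3
R1 ← R1 − 3/4·R3
R1 ← R1 − 9/8·R2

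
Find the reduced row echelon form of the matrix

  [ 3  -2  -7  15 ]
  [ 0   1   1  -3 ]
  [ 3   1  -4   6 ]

[[1, 0, -5/3, 3], [0, 1, 1, -3], [0, 0, 0, 0]]

r1 -> 1/3·r1
  [ 1  -2/3  -7/3   5 ]
  [ 0     1     1  -3 ]
  [ 3     1    -4   6 ]
r3 -> r3 − 3·r1
  [ 1  -2/3  -7/3   5 ]
  [ 0     1     1  -3 ]
  [ 0     3     3  -9 ]
r3 -> r3 − 3·r2
  [ 1  -2/3  -7/3   5 ]
  [ 0     1     1  -3 ]
  [ 0     0     0   0 ]
r1 -> r1 + 2/3·r2
  [ 1  0  -5/3   3 ]
  [ 0  1     1  -3 ]
  [ 0  0     0   0 ]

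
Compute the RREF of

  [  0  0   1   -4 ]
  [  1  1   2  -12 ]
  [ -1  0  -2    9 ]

Swap R1 and R2.
  [  1  1   2  -12 ]
  [  0  0   1   -4 ]
  [ -1  0  -2    9 ]
Add R1 to R3.
  [ 1  1  2  -12 ]
  [ 0  0  1   -4 ]
  [ 0  1  0   -3 ]
Swap R2 and R3.
  [ 1  1  2  -12 ]
  [ 0  1  0   -3 ]
  [ 0  0  1   -4 ]
Subtract 2 times R3 from R1.
  [ 1  1  0  -4 ]
  [ 0  1  0  -3 ]
  [ 0  0  1  -4 ]
Subtract R2 from R1.
  [ 1  0  0  -1 ]
  [ 0  1  0  -3 ]
  [ 0  0  1  -4 ]

[[1, 0, 0, -1], [0, 1, 0, -3], [0, 0, 1, -4]]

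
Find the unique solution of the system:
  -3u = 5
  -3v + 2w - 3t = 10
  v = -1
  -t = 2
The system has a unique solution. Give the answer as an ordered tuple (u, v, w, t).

(-5/3, -1, 1/2, -2)

Form the augmented matrix and row-reduce:
  [ -3   0  0   0  |   5 ]
  [  0  -3  2  -3  |  10 ]
  [  0   1  0   0  |  -1 ]
  [  0   0  0  -1  |   2 ]
R1 := -1/3·R1
  [ 1   0  0   0  |  -5/3 ]
  [ 0  -3  2  -3  |    10 ]
  [ 0   1  0   0  |    -1 ]
  [ 0   0  0  -1  |     2 ]
R2 := -1/3·R2
  [ 1  0     0   0  |   -5/3 ]
  [ 0  1  -2/3   1  |  -10/3 ]
  [ 0  1     0   0  |     -1 ]
  [ 0  0     0  -1  |      2 ]
R3 := R3 − R2
  [ 1  0     0   0  |   -5/3 ]
  [ 0  1  -2/3   1  |  -10/3 ]
  [ 0  0   2/3  -1  |    7/3 ]
  [ 0  0     0  -1  |      2 ]
R3 := 3/2·R3
  [ 1  0     0     0  |   -5/3 ]
  [ 0  1  -2/3     1  |  -10/3 ]
  [ 0  0     1  -3/2  |    7/2 ]
  [ 0  0     0    -1  |      2 ]
R4 := -1·R4
  [ 1  0     0     0  |   -5/3 ]
  [ 0  1  -2/3     1  |  -10/3 ]
  [ 0  0     1  -3/2  |    7/2 ]
  [ 0  0     0     1  |     -2 ]
R3 := R3 + 3/2·R4
  [ 1  0     0  0  |   -5/3 ]
  [ 0  1  -2/3  1  |  -10/3 ]
  [ 0  0     1  0  |    1/2 ]
  [ 0  0     0  1  |     -2 ]
R2 := R2 − R4
  [ 1  0     0  0  |  -5/3 ]
  [ 0  1  -2/3  0  |  -4/3 ]
  [ 0  0     1  0  |   1/2 ]
  [ 0  0     0  1  |    -2 ]
R2 := R2 + 2/3·R3
  [ 1  0  0  0  |  -5/3 ]
  [ 0  1  0  0  |    -1 ]
  [ 0  0  1  0  |   1/2 ]
  [ 0  0  0  1  |    -2 ]
Reading off the last column: u = -5/3, v = -1, w = 1/2, t = -2.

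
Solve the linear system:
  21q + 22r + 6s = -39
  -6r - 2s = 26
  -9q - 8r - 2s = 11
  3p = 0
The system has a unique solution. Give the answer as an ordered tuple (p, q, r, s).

Form the augmented matrix and row-reduce:
  [ 0  21  22   6  |  -39 ]
  [ 0   0  -6  -2  |   26 ]
  [ 0  -9  -8  -2  |   11 ]
  [ 3   0   0   0  |    0 ]
r1 <=> r4
  [ 3   0   0   0  |    0 ]
  [ 0   0  -6  -2  |   26 ]
  [ 0  -9  -8  -2  |   11 ]
  [ 0  21  22   6  |  -39 ]
r1 -> 1/3·r1
  [ 1   0   0   0  |    0 ]
  [ 0   0  -6  -2  |   26 ]
  [ 0  -9  -8  -2  |   11 ]
  [ 0  21  22   6  |  -39 ]
r2 <=> r3
  [ 1   0   0   0  |    0 ]
  [ 0  -9  -8  -2  |   11 ]
  [ 0   0  -6  -2  |   26 ]
  [ 0  21  22   6  |  -39 ]
r2 -> -1/9·r2
  [ 1   0    0    0  |      0 ]
  [ 0   1  8/9  2/9  |  -11/9 ]
  [ 0   0   -6   -2  |     26 ]
  [ 0  21   22    6  |    -39 ]
r4 -> r4 − 21·r2
  [ 1  0     0    0  |      0 ]
  [ 0  1   8/9  2/9  |  -11/9 ]
  [ 0  0    -6   -2  |     26 ]
  [ 0  0  10/3  4/3  |  -40/3 ]
r3 -> -1/6·r3
  [ 1  0     0    0  |      0 ]
  [ 0  1   8/9  2/9  |  -11/9 ]
  [ 0  0     1  1/3  |  -13/3 ]
  [ 0  0  10/3  4/3  |  -40/3 ]
r4 -> r4 − 10/3·r3
  [ 1  0    0    0  |      0 ]
  [ 0  1  8/9  2/9  |  -11/9 ]
  [ 0  0    1  1/3  |  -13/3 ]
  [ 0  0    0  2/9  |   10/9 ]
r4 -> 9/2·r4
  [ 1  0    0    0  |      0 ]
  [ 0  1  8/9  2/9  |  -11/9 ]
  [ 0  0    1  1/3  |  -13/3 ]
  [ 0  0    0    1  |      5 ]
r3 -> r3 − 1/3·r4
  [ 1  0    0    0  |      0 ]
  [ 0  1  8/9  2/9  |  -11/9 ]
  [ 0  0    1    0  |     -6 ]
  [ 0  0    0    1  |      5 ]
r2 -> r2 − 2/9·r4
  [ 1  0    0  0  |     0 ]
  [ 0  1  8/9  0  |  -7/3 ]
  [ 0  0    1  0  |    -6 ]
  [ 0  0    0  1  |     5 ]
r2 -> r2 − 8/9·r3
  [ 1  0  0  0  |   0 ]
  [ 0  1  0  0  |   3 ]
  [ 0  0  1  0  |  -6 ]
  [ 0  0  0  1  |   5 ]
Reading off the last column: p = 0, q = 3, r = -6, s = 5.

(0, 3, -6, 5)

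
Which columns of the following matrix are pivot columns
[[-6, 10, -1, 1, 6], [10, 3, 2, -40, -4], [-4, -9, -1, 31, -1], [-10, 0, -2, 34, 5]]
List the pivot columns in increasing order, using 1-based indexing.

Multiply R1 by -1/6.
Subtract 10 times R1 from R2.
Add 4 times R1 to R3.
Add 10 times R1 to R4.
Multiply R2 by 3/59.
Add 47/3 times R2 to R3.
Add 50/3 times R2 to R4.
Multiply R3 by -59/4.
Add 3/59 times R3 to R4.
Multiply R4 by 4.
Subtract 13/4 times R4 from R3.
Subtract 18/59 times R4 from R2.
Add R4 to R1.
Subtract 1/59 times R3 from R2.
Subtract 1/6 times R3 from R1.
Add 5/3 times R2 to R1.
Pivot columns are the columns containing a leading 1.

1, 2, 3, 5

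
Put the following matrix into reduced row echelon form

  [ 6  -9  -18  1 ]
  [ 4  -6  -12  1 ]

Multiply R1 by 1/6.
Subtract 4 times R1 from R2.
Multiply R2 by 3.
Subtract 1/6 times R2 from R1.

[[1, -3/2, -3, 0], [0, 0, 0, 1]]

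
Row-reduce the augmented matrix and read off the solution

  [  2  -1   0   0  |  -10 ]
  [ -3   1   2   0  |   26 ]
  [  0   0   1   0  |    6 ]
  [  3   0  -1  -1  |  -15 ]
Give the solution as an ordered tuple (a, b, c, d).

R1 := 1/2·R1
  [  1  -1/2   0   0  |   -5 ]
  [ -3     1   2   0  |   26 ]
  [  0     0   1   0  |    6 ]
  [  3     0  -1  -1  |  -15 ]
R2 := R2 + 3·R1
  [ 1  -1/2   0   0  |   -5 ]
  [ 0  -1/2   2   0  |   11 ]
  [ 0     0   1   0  |    6 ]
  [ 3     0  -1  -1  |  -15 ]
R4 := R4 − 3·R1
  [ 1  -1/2   0   0  |  -5 ]
  [ 0  -1/2   2   0  |  11 ]
  [ 0     0   1   0  |   6 ]
  [ 0   3/2  -1  -1  |   0 ]
R2 := -2·R2
  [ 1  -1/2   0   0  |   -5 ]
  [ 0     1  -4   0  |  -22 ]
  [ 0     0   1   0  |    6 ]
  [ 0   3/2  -1  -1  |    0 ]
R4 := R4 − 3/2·R2
  [ 1  -1/2   0   0  |   -5 ]
  [ 0     1  -4   0  |  -22 ]
  [ 0     0   1   0  |    6 ]
  [ 0     0   5  -1  |   33 ]
R4 := R4 − 5·R3
  [ 1  -1/2   0   0  |   -5 ]
  [ 0     1  -4   0  |  -22 ]
  [ 0     0   1   0  |    6 ]
  [ 0     0   0  -1  |    3 ]
R4 := -1·R4
  [ 1  -1/2   0  0  |   -5 ]
  [ 0     1  -4  0  |  -22 ]
  [ 0     0   1  0  |    6 ]
  [ 0     0   0  1  |   -3 ]
R2 := R2 + 4·R3
  [ 1  -1/2  0  0  |  -5 ]
  [ 0     1  0  0  |   2 ]
  [ 0     0  1  0  |   6 ]
  [ 0     0  0  1  |  -3 ]
R1 := R1 + 1/2·R2
  [ 1  0  0  0  |  -4 ]
  [ 0  1  0  0  |   2 ]
  [ 0  0  1  0  |   6 ]
  [ 0  0  0  1  |  -3 ]
Reading off the last column: a = -4, b = 2, c = 6, d = -3.

(-4, 2, 6, -3)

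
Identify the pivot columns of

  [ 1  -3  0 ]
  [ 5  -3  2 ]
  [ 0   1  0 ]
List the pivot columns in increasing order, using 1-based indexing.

1, 2, 3

R2 ← R2 − 5·R1
R2 ← 1/12·R2
R3 ← R3 − R2
R3 ← -6·R3
R2 ← R2 − 1/6·R3
R1 ← R1 + 3·R2
Pivot columns are the columns containing a leading 1.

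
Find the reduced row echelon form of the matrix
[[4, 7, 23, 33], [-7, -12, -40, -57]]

R1 → 1/4·R1
  [  1  7/4  23/4  33/4 ]
  [ -7  -12   -40   -57 ]
R2 → R2 + 7·R1
  [ 1  7/4  23/4  33/4 ]
  [ 0  1/4   1/4   3/4 ]
R2 → 4·R2
  [ 1  7/4  23/4  33/4 ]
  [ 0    1     1     3 ]
R1 → R1 − 7/4·R2
  [ 1  0  4  3 ]
  [ 0  1  1  3 ]

[[1, 0, 4, 3], [0, 1, 1, 3]]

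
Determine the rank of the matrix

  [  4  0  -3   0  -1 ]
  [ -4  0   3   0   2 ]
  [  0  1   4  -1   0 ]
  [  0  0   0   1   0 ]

Multiply R1 by 1/4.
Add 4 times R1 to R2.
Swap R2 and R3.
Swap R3 and R4.
Add 1/4 times R4 to R1.
Add R3 to R2.
The reduced form has 4 nonzero rows.

rank = 4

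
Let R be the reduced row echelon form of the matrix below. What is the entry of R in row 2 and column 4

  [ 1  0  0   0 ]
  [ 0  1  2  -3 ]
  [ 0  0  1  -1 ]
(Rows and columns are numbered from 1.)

Subtract 2 times r3 from r2.
  [ 1  0  0   0 ]
  [ 0  1  0  -1 ]
  [ 0  0  1  -1 ]

-1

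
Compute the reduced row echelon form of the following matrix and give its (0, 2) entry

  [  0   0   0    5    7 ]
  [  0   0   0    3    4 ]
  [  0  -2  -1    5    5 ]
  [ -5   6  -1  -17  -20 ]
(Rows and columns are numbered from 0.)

r1 ↔ r4
  [ -5   6  -1  -17  -20 ]
  [  0   0   0    3    4 ]
  [  0  -2  -1    5    5 ]
  [  0   0   0    5    7 ]
r1 := -1/5·r1
  [ 1  -6/5  1/5  17/5  4 ]
  [ 0     0    0     3  4 ]
  [ 0    -2   -1     5  5 ]
  [ 0     0    0     5  7 ]
r2 ↔ r3
  [ 1  -6/5  1/5  17/5  4 ]
  [ 0    -2   -1     5  5 ]
  [ 0     0    0     3  4 ]
  [ 0     0    0     5  7 ]
r2 := -1/2·r2
  [ 1  -6/5  1/5  17/5     4 ]
  [ 0     1  1/2  -5/2  -5/2 ]
  [ 0     0    0     3     4 ]
  [ 0     0    0     5     7 ]
r3 := 1/3·r3
  [ 1  -6/5  1/5  17/5     4 ]
  [ 0     1  1/2  -5/2  -5/2 ]
  [ 0     0    0     1   4/3 ]
  [ 0     0    0     5     7 ]
r4 := r4 − 5·r3
  [ 1  -6/5  1/5  17/5     4 ]
  [ 0     1  1/2  -5/2  -5/2 ]
  [ 0     0    0     1   4/3 ]
  [ 0     0    0     0   1/3 ]
r4 := 3·r4
  [ 1  -6/5  1/5  17/5     4 ]
  [ 0     1  1/2  -5/2  -5/2 ]
  [ 0     0    0     1   4/3 ]
  [ 0     0    0     0     1 ]
r3 := r3 − 4/3·r4
  [ 1  -6/5  1/5  17/5     4 ]
  [ 0     1  1/2  -5/2  -5/2 ]
  [ 0     0    0     1     0 ]
  [ 0     0    0     0     1 ]
r2 := r2 + 5/2·r4
  [ 1  -6/5  1/5  17/5  4 ]
  [ 0     1  1/2  -5/2  0 ]
  [ 0     0    0     1  0 ]
  [ 0     0    0     0  1 ]
r1 := r1 − 4·r4
  [ 1  -6/5  1/5  17/5  0 ]
  [ 0     1  1/2  -5/2  0 ]
  [ 0     0    0     1  0 ]
  [ 0     0    0     0  1 ]
r2 := r2 + 5/2·r3
  [ 1  -6/5  1/5  17/5  0 ]
  [ 0     1  1/2     0  0 ]
  [ 0     0    0     1  0 ]
  [ 0     0    0     0  1 ]
r1 := r1 − 17/5·r3
  [ 1  -6/5  1/5  0  0 ]
  [ 0     1  1/2  0  0 ]
  [ 0     0    0  1  0 ]
  [ 0     0    0  0  1 ]
r1 := r1 + 6/5·r2
  [ 1  0  4/5  0  0 ]
  [ 0  1  1/2  0  0 ]
  [ 0  0    0  1  0 ]
  [ 0  0    0  0  1 ]

4/5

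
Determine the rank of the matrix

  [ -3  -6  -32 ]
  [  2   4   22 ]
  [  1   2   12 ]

rank = 2

Multiply R1 by -1/3.
  [ 1  2  32/3 ]
  [ 2  4    22 ]
  [ 1  2    12 ]
Subtract 2 times R1 from R2.
  [ 1  2  32/3 ]
  [ 0  0   2/3 ]
  [ 1  2    12 ]
Subtract R1 from R3.
  [ 1  2  32/3 ]
  [ 0  0   2/3 ]
  [ 0  0   4/3 ]
Multiply R2 by 3/2.
  [ 1  2  32/3 ]
  [ 0  0     1 ]
  [ 0  0   4/3 ]
Subtract 4/3 times R2 from R3.
  [ 1  2  32/3 ]
  [ 0  0     1 ]
  [ 0  0     0 ]
Subtract 32/3 times R2 from R1.
  [ 1  2  0 ]
  [ 0  0  1 ]
  [ 0  0  0 ]
The reduced form has 2 nonzero rows.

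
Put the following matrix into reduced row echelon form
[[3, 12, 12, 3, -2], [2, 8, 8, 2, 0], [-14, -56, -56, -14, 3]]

[[1, 4, 4, 1, 0], [0, 0, 0, 0, 1], [0, 0, 0, 0, 0]]

ρ1 := 1/3·ρ1
  [   1    4    4    1  -2/3 ]
  [   2    8    8    2     0 ]
  [ -14  -56  -56  -14     3 ]
ρ2 := ρ2 − 2·ρ1
  [   1    4    4    1  -2/3 ]
  [   0    0    0    0   4/3 ]
  [ -14  -56  -56  -14     3 ]
ρ3 := ρ3 + 14·ρ1
  [ 1  4  4  1   -2/3 ]
  [ 0  0  0  0    4/3 ]
  [ 0  0  0  0  -19/3 ]
ρ2 := 3/4·ρ2
  [ 1  4  4  1   -2/3 ]
  [ 0  0  0  0      1 ]
  [ 0  0  0  0  -19/3 ]
ρ3 := ρ3 + 19/3·ρ2
  [ 1  4  4  1  -2/3 ]
  [ 0  0  0  0     1 ]
  [ 0  0  0  0     0 ]
ρ1 := ρ1 + 2/3·ρ2
  [ 1  4  4  1  0 ]
  [ 0  0  0  0  1 ]
  [ 0  0  0  0  0 ]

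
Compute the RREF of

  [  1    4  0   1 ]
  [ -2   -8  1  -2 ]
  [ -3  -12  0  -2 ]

Add 2 times R1 to R2.
Add 3 times R1 to R3.
Subtract R3 from R1.

[[1, 4, 0, 0], [0, 0, 1, 0], [0, 0, 0, 1]]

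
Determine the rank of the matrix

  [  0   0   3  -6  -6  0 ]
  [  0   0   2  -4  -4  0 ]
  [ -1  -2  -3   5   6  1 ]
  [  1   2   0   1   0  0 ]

Swap r1 and r3.
  [ -1  -2  -3   5   6  1 ]
  [  0   0   2  -4  -4  0 ]
  [  0   0   3  -6  -6  0 ]
  [  1   2   0   1   0  0 ]
Multiply r1 by -1.
  [ 1  2  3  -5  -6  -1 ]
  [ 0  0  2  -4  -4   0 ]
  [ 0  0  3  -6  -6   0 ]
  [ 1  2  0   1   0   0 ]
Subtract r1 from r4.
  [ 1  2   3  -5  -6  -1 ]
  [ 0  0   2  -4  -4   0 ]
  [ 0  0   3  -6  -6   0 ]
  [ 0  0  -3   6   6   1 ]
Multiply r2 by 1/2.
  [ 1  2   3  -5  -6  -1 ]
  [ 0  0   1  -2  -2   0 ]
  [ 0  0   3  -6  -6   0 ]
  [ 0  0  -3   6   6   1 ]
Subtract 3 times r2 from r3.
  [ 1  2   3  -5  -6  -1 ]
  [ 0  0   1  -2  -2   0 ]
  [ 0  0   0   0   0   0 ]
  [ 0  0  -3   6   6   1 ]
Add 3 times r2 to r4.
  [ 1  2  3  -5  -6  -1 ]
  [ 0  0  1  -2  -2   0 ]
  [ 0  0  0   0   0   0 ]
  [ 0  0  0   0   0   1 ]
Swap r3 and r4.
  [ 1  2  3  -5  -6  -1 ]
  [ 0  0  1  -2  -2   0 ]
  [ 0  0  0   0   0   1 ]
  [ 0  0  0   0   0   0 ]
Add r3 to r1.
  [ 1  2  3  -5  -6  0 ]
  [ 0  0  1  -2  -2  0 ]
  [ 0  0  0   0   0  1 ]
  [ 0  0  0   0   0  0 ]
Subtract 3 times r2 from r1.
  [ 1  2  0   1   0  0 ]
  [ 0  0  1  -2  -2  0 ]
  [ 0  0  0   0   0  1 ]
  [ 0  0  0   0   0  0 ]
The reduced form has 3 nonzero rows.

rank = 3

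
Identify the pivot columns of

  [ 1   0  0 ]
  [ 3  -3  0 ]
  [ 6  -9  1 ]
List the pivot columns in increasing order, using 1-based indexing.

ρ2 → ρ2 − 3·ρ1
ρ3 → ρ3 − 6·ρ1
ρ2 → -1/3·ρ2
ρ3 → ρ3 + 9·ρ2
Pivot columns are the columns containing a leading 1.

1, 2, 3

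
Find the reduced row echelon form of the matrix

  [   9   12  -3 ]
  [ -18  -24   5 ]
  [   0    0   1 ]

r1 -> 1/9·r1
  [   1  4/3  -1/3 ]
  [ -18  -24     5 ]
  [   0    0     1 ]
r2 -> r2 + 18·r1
  [ 1  4/3  -1/3 ]
  [ 0    0    -1 ]
  [ 0    0     1 ]
r2 -> -1·r2
  [ 1  4/3  -1/3 ]
  [ 0    0     1 ]
  [ 0    0     1 ]
r3 -> r3 − r2
  [ 1  4/3  -1/3 ]
  [ 0    0     1 ]
  [ 0    0     0 ]
r1 -> r1 + 1/3·r2
  [ 1  4/3  0 ]
  [ 0    0  1 ]
  [ 0    0  0 ]

[[1, 4/3, 0], [0, 0, 1], [0, 0, 0]]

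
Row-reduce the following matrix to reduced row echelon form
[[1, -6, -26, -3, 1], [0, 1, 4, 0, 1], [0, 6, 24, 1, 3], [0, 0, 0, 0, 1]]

[[1, 0, -2, 0, 0], [0, 1, 4, 0, 0], [0, 0, 0, 1, 0], [0, 0, 0, 0, 1]]

R3 ← R3 − 6·R2
  [ 1  -6  -26  -3   1 ]
  [ 0   1    4   0   1 ]
  [ 0   0    0   1  -3 ]
  [ 0   0    0   0   1 ]
R3 ← R3 + 3·R4
  [ 1  -6  -26  -3  1 ]
  [ 0   1    4   0  1 ]
  [ 0   0    0   1  0 ]
  [ 0   0    0   0  1 ]
R2 ← R2 − R4
  [ 1  -6  -26  -3  1 ]
  [ 0   1    4   0  0 ]
  [ 0   0    0   1  0 ]
  [ 0   0    0   0  1 ]
R1 ← R1 − R4
  [ 1  -6  -26  -3  0 ]
  [ 0   1    4   0  0 ]
  [ 0   0    0   1  0 ]
  [ 0   0    0   0  1 ]
R1 ← R1 + 3·R3
  [ 1  -6  -26  0  0 ]
  [ 0   1    4  0  0 ]
  [ 0   0    0  1  0 ]
  [ 0   0    0  0  1 ]
R1 ← R1 + 6·R2
  [ 1  0  -2  0  0 ]
  [ 0  1   4  0  0 ]
  [ 0  0   0  1  0 ]
  [ 0  0   0  0  1 ]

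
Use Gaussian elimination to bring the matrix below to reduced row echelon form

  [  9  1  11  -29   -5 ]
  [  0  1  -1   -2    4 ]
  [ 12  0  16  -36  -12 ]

[[1, 0, 4/3, -3, -1], [0, 1, -1, -2, 4], [0, 0, 0, 0, 0]]

R1 := 1/9·R1
  [  1  1/9  11/9  -29/9  -5/9 ]
  [  0    1    -1     -2     4 ]
  [ 12    0    16    -36   -12 ]
R3 := R3 − 12·R1
  [ 1   1/9  11/9  -29/9   -5/9 ]
  [ 0     1    -1     -2      4 ]
  [ 0  -4/3   4/3    8/3  -16/3 ]
R3 := R3 + 4/3·R2
  [ 1  1/9  11/9  -29/9  -5/9 ]
  [ 0    1    -1     -2     4 ]
  [ 0    0     0      0     0 ]
R1 := R1 − 1/9·R2
  [ 1  0  4/3  -3  -1 ]
  [ 0  1   -1  -2   4 ]
  [ 0  0    0   0   0 ]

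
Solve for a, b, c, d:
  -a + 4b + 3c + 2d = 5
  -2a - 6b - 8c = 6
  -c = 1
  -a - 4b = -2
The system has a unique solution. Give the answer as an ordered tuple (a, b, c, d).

Form the augmented matrix and row-reduce:
  [ -1   4   3  2  |   5 ]
  [ -2  -6  -8  0  |   6 ]
  [  0   0  -1  0  |   1 ]
  [ -1  -4   0  0  |  -2 ]
r1 → -1·r1
r2 → r2 + 2·r1
r4 → r4 + r1
r2 → -1/14·r2
r4 → r4 + 8·r2
r3 → -1·r3
r4 → r4 − 5·r3
r4 → 7/2·r4
r2 → r2 − 2/7·r4
r1 → r1 + 2·r4
r2 → r2 − r3
r1 → r1 + 3·r3
r1 → r1 + 4·r2
Reading off the last column: a = -2, b = 1, c = -1, d = 1.

(-2, 1, -1, 1)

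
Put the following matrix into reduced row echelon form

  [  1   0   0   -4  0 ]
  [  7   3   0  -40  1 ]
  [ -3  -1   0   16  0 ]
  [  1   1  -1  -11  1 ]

Subtract 7 times R1 from R2.
  [  1   0   0   -4  0 ]
  [  0   3   0  -12  1 ]
  [ -3  -1   0   16  0 ]
  [  1   1  -1  -11  1 ]
Add 3 times R1 to R3.
  [ 1   0   0   -4  0 ]
  [ 0   3   0  -12  1 ]
  [ 0  -1   0    4  0 ]
  [ 1   1  -1  -11  1 ]
Subtract R1 from R4.
  [ 1   0   0   -4  0 ]
  [ 0   3   0  -12  1 ]
  [ 0  -1   0    4  0 ]
  [ 0   1  -1   -7  1 ]
Multiply R2 by 1/3.
  [ 1   0   0  -4    0 ]
  [ 0   1   0  -4  1/3 ]
  [ 0  -1   0   4    0 ]
  [ 0   1  -1  -7    1 ]
Add R2 to R3.
  [ 1  0   0  -4    0 ]
  [ 0  1   0  -4  1/3 ]
  [ 0  0   0   0  1/3 ]
  [ 0  1  -1  -7    1 ]
Subtract R2 from R4.
  [ 1  0   0  -4    0 ]
  [ 0  1   0  -4  1/3 ]
  [ 0  0   0   0  1/3 ]
  [ 0  0  -1  -3  2/3 ]
Swap R3 and R4.
  [ 1  0   0  -4    0 ]
  [ 0  1   0  -4  1/3 ]
  [ 0  0  -1  -3  2/3 ]
  [ 0  0   0   0  1/3 ]
Multiply R3 by -1.
  [ 1  0  0  -4     0 ]
  [ 0  1  0  -4   1/3 ]
  [ 0  0  1   3  -2/3 ]
  [ 0  0  0   0   1/3 ]
Multiply R4 by 3.
  [ 1  0  0  -4     0 ]
  [ 0  1  0  -4   1/3 ]
  [ 0  0  1   3  -2/3 ]
  [ 0  0  0   0     1 ]
Add 2/3 times R4 to R3.
  [ 1  0  0  -4    0 ]
  [ 0  1  0  -4  1/3 ]
  [ 0  0  1   3    0 ]
  [ 0  0  0   0    1 ]
Subtract 1/3 times R4 from R2.
  [ 1  0  0  -4  0 ]
  [ 0  1  0  -4  0 ]
  [ 0  0  1   3  0 ]
  [ 0  0  0   0  1 ]

[[1, 0, 0, -4, 0], [0, 1, 0, -4, 0], [0, 0, 1, 3, 0], [0, 0, 0, 0, 1]]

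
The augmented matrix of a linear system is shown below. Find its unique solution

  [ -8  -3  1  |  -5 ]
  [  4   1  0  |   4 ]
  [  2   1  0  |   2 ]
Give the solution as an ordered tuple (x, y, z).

(1, 0, 3)

ρ1 -> -1/8·ρ1
  [ 1  3/8  -1/8  |  5/8 ]
  [ 4    1     0  |    4 ]
  [ 2    1     0  |    2 ]
ρ2 -> ρ2 − 4·ρ1
  [ 1   3/8  -1/8  |  5/8 ]
  [ 0  -1/2   1/2  |  3/2 ]
  [ 2     1     0  |    2 ]
ρ3 -> ρ3 − 2·ρ1
  [ 1   3/8  -1/8  |  5/8 ]
  [ 0  -1/2   1/2  |  3/2 ]
  [ 0   1/4   1/4  |  3/4 ]
ρ2 -> -2·ρ2
  [ 1  3/8  -1/8  |  5/8 ]
  [ 0    1    -1  |   -3 ]
  [ 0  1/4   1/4  |  3/4 ]
ρ3 -> ρ3 − 1/4·ρ2
  [ 1  3/8  -1/8  |  5/8 ]
  [ 0    1    -1  |   -3 ]
  [ 0    0   1/2  |  3/2 ]
ρ3 -> 2·ρ3
  [ 1  3/8  -1/8  |  5/8 ]
  [ 0    1    -1  |   -3 ]
  [ 0    0     1  |    3 ]
ρ2 -> ρ2 + ρ3
  [ 1  3/8  -1/8  |  5/8 ]
  [ 0    1     0  |    0 ]
  [ 0    0     1  |    3 ]
ρ1 -> ρ1 + 1/8·ρ3
  [ 1  3/8  0  |  1 ]
  [ 0    1  0  |  0 ]
  [ 0    0  1  |  3 ]
ρ1 -> ρ1 − 3/8·ρ2
  [ 1  0  0  |  1 ]
  [ 0  1  0  |  0 ]
  [ 0  0  1  |  3 ]
Reading off the last column: x = 1, y = 0, z = 3.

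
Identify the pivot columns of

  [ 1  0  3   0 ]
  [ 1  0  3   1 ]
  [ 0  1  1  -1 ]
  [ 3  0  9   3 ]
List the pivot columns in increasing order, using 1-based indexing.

1, 2, 4

Subtract R1 from R2.
  [ 1  0  3   0 ]
  [ 0  0  0   1 ]
  [ 0  1  1  -1 ]
  [ 3  0  9   3 ]
Subtract 3 times R1 from R4.
  [ 1  0  3   0 ]
  [ 0  0  0   1 ]
  [ 0  1  1  -1 ]
  [ 0  0  0   3 ]
Swap R2 and R3.
  [ 1  0  3   0 ]
  [ 0  1  1  -1 ]
  [ 0  0  0   1 ]
  [ 0  0  0   3 ]
Subtract 3 times R3 from R4.
  [ 1  0  3   0 ]
  [ 0  1  1  -1 ]
  [ 0  0  0   1 ]
  [ 0  0  0   0 ]
Add R3 to R2.
  [ 1  0  3  0 ]
  [ 0  1  1  0 ]
  [ 0  0  0  1 ]
  [ 0  0  0  0 ]
Pivot columns are the columns containing a leading 1.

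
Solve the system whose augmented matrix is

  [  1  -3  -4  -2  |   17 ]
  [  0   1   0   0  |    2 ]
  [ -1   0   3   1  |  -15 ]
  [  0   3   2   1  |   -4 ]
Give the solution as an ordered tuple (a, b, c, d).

ρ3 -> ρ3 + ρ1
  [ 1  -3  -4  -2  |  17 ]
  [ 0   1   0   0  |   2 ]
  [ 0  -3  -1  -1  |   2 ]
  [ 0   3   2   1  |  -4 ]
ρ3 -> ρ3 + 3·ρ2
  [ 1  -3  -4  -2  |  17 ]
  [ 0   1   0   0  |   2 ]
  [ 0   0  -1  -1  |   8 ]
  [ 0   3   2   1  |  -4 ]
ρ4 -> ρ4 − 3·ρ2
  [ 1  -3  -4  -2  |   17 ]
  [ 0   1   0   0  |    2 ]
  [ 0   0  -1  -1  |    8 ]
  [ 0   0   2   1  |  -10 ]
ρ3 -> -1·ρ3
  [ 1  -3  -4  -2  |   17 ]
  [ 0   1   0   0  |    2 ]
  [ 0   0   1   1  |   -8 ]
  [ 0   0   2   1  |  -10 ]
ρ4 -> ρ4 − 2·ρ3
  [ 1  -3  -4  -2  |  17 ]
  [ 0   1   0   0  |   2 ]
  [ 0   0   1   1  |  -8 ]
  [ 0   0   0  -1  |   6 ]
ρ4 -> -1·ρ4
  [ 1  -3  -4  -2  |  17 ]
  [ 0   1   0   0  |   2 ]
  [ 0   0   1   1  |  -8 ]
  [ 0   0   0   1  |  -6 ]
ρ3 -> ρ3 − ρ4
  [ 1  -3  -4  -2  |  17 ]
  [ 0   1   0   0  |   2 ]
  [ 0   0   1   0  |  -2 ]
  [ 0   0   0   1  |  -6 ]
ρ1 -> ρ1 + 2·ρ4
  [ 1  -3  -4  0  |   5 ]
  [ 0   1   0  0  |   2 ]
  [ 0   0   1  0  |  -2 ]
  [ 0   0   0  1  |  -6 ]
ρ1 -> ρ1 + 4·ρ3
  [ 1  -3  0  0  |  -3 ]
  [ 0   1  0  0  |   2 ]
  [ 0   0  1  0  |  -2 ]
  [ 0   0  0  1  |  -6 ]
ρ1 -> ρ1 + 3·ρ2
  [ 1  0  0  0  |   3 ]
  [ 0  1  0  0  |   2 ]
  [ 0  0  1  0  |  -2 ]
  [ 0  0  0  1  |  -6 ]
Reading off the last column: a = 3, b = 2, c = -2, d = -6.

(3, 2, -2, -6)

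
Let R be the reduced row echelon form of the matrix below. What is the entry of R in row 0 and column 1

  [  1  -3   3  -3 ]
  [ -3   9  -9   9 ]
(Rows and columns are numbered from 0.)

R2 := R2 + 3·R1

-3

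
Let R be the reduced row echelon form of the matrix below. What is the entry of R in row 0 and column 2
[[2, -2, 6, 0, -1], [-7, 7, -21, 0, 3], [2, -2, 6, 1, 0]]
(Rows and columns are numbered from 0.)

3

R1 → 1/2·R1
  [  1  -1    3  0  -1/2 ]
  [ -7   7  -21  0     3 ]
  [  2  -2    6  1     0 ]
R2 → R2 + 7·R1
  [ 1  -1  3  0  -1/2 ]
  [ 0   0  0  0  -1/2 ]
  [ 2  -2  6  1     0 ]
R3 → R3 − 2·R1
  [ 1  -1  3  0  -1/2 ]
  [ 0   0  0  0  -1/2 ]
  [ 0   0  0  1     1 ]
R2 <-> R3
  [ 1  -1  3  0  -1/2 ]
  [ 0   0  0  1     1 ]
  [ 0   0  0  0  -1/2 ]
R3 → -2·R3
  [ 1  -1  3  0  -1/2 ]
  [ 0   0  0  1     1 ]
  [ 0   0  0  0     1 ]
R2 → R2 − R3
  [ 1  -1  3  0  -1/2 ]
  [ 0   0  0  1     0 ]
  [ 0   0  0  0     1 ]
R1 → R1 + 1/2·R3
  [ 1  -1  3  0  0 ]
  [ 0   0  0  1  0 ]
  [ 0   0  0  0  1 ]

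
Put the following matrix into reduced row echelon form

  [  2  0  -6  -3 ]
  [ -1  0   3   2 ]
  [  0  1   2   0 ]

r1 -> 1/2·r1
r2 -> r2 + r1
r2 <-> r3
r3 -> 2·r3
r1 -> r1 + 3/2·r3

[[1, 0, -3, 0], [0, 1, 2, 0], [0, 0, 0, 1]]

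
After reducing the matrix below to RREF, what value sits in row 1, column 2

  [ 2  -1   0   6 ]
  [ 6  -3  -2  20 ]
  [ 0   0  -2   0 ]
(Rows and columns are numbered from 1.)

R1 ← 1/2·R1
  [ 1  -1/2   0   3 ]
  [ 6    -3  -2  20 ]
  [ 0     0  -2   0 ]
R2 ← R2 − 6·R1
  [ 1  -1/2   0  3 ]
  [ 0     0  -2  2 ]
  [ 0     0  -2  0 ]
R2 ← -1/2·R2
  [ 1  -1/2   0   3 ]
  [ 0     0   1  -1 ]
  [ 0     0  -2   0 ]
R3 ← R3 + 2·R2
  [ 1  -1/2  0   3 ]
  [ 0     0  1  -1 ]
  [ 0     0  0  -2 ]
R3 ← -1/2·R3
  [ 1  -1/2  0   3 ]
  [ 0     0  1  -1 ]
  [ 0     0  0   1 ]
R2 ← R2 + R3
  [ 1  -1/2  0  3 ]
  [ 0     0  1  0 ]
  [ 0     0  0  1 ]
R1 ← R1 − 3·R3
  [ 1  -1/2  0  0 ]
  [ 0     0  1  0 ]
  [ 0     0  0  1 ]

-1/2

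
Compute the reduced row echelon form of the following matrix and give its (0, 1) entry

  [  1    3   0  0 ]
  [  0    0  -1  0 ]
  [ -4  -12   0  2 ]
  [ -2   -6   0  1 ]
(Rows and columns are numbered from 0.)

3

Add 4 times r1 to r3.
Add 2 times r1 to r4.
Multiply r2 by -1.
Multiply r3 by 1/2.
Subtract r3 from r4.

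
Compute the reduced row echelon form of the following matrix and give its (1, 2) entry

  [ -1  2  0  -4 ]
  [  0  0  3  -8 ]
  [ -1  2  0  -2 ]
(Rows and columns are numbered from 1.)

R1 := -1·R1
  [  1  -2  0   4 ]
  [  0   0  3  -8 ]
  [ -1   2  0  -2 ]
R3 := R3 + R1
  [ 1  -2  0   4 ]
  [ 0   0  3  -8 ]
  [ 0   0  0   2 ]
R2 := 1/3·R2
  [ 1  -2  0     4 ]
  [ 0   0  1  -8/3 ]
  [ 0   0  0     2 ]
R3 := 1/2·R3
  [ 1  -2  0     4 ]
  [ 0   0  1  -8/3 ]
  [ 0   0  0     1 ]
R2 := R2 + 8/3·R3
  [ 1  -2  0  4 ]
  [ 0   0  1  0 ]
  [ 0   0  0  1 ]
R1 := R1 − 4·R3
  [ 1  -2  0  0 ]
  [ 0   0  1  0 ]
  [ 0   0  0  1 ]

-2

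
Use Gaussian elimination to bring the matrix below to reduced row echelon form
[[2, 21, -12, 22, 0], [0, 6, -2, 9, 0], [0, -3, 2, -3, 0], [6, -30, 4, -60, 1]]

Multiply ρ1 by 1/2.
  [ 1  21/2  -6   11  0 ]
  [ 0     6  -2    9  0 ]
  [ 0    -3   2   -3  0 ]
  [ 6   -30   4  -60  1 ]
Subtract 6 times ρ1 from ρ4.
  [ 1  21/2  -6    11  0 ]
  [ 0     6  -2     9  0 ]
  [ 0    -3   2    -3  0 ]
  [ 0   -93  40  -126  1 ]
Multiply ρ2 by 1/6.
  [ 1  21/2    -6    11  0 ]
  [ 0     1  -1/3   3/2  0 ]
  [ 0    -3     2    -3  0 ]
  [ 0   -93    40  -126  1 ]
Add 3 times ρ2 to ρ3.
  [ 1  21/2    -6    11  0 ]
  [ 0     1  -1/3   3/2  0 ]
  [ 0     0     1   3/2  0 ]
  [ 0   -93    40  -126  1 ]
Add 93 times ρ2 to ρ4.
  [ 1  21/2    -6    11  0 ]
  [ 0     1  -1/3   3/2  0 ]
  [ 0     0     1   3/2  0 ]
  [ 0     0     9  27/2  1 ]
Subtract 9 times ρ3 from ρ4.
  [ 1  21/2    -6   11  0 ]
  [ 0     1  -1/3  3/2  0 ]
  [ 0     0     1  3/2  0 ]
  [ 0     0     0    0  1 ]
Add 1/3 times ρ3 to ρ2.
  [ 1  21/2  -6   11  0 ]
  [ 0     1   0    2  0 ]
  [ 0     0   1  3/2  0 ]
  [ 0     0   0    0  1 ]
Add 6 times ρ3 to ρ1.
  [ 1  21/2  0   20  0 ]
  [ 0     1  0    2  0 ]
  [ 0     0  1  3/2  0 ]
  [ 0     0  0    0  1 ]
Subtract 21/2 times ρ2 from ρ1.
  [ 1  0  0   -1  0 ]
  [ 0  1  0    2  0 ]
  [ 0  0  1  3/2  0 ]
  [ 0  0  0    0  1 ]

[[1, 0, 0, -1, 0], [0, 1, 0, 2, 0], [0, 0, 1, 3/2, 0], [0, 0, 0, 0, 1]]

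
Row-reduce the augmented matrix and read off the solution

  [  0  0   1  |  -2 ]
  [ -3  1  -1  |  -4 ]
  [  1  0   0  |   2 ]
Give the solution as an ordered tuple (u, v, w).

(2, 0, -2)

Swap r1 and r2.
  [ -3  1  -1  |  -4 ]
  [  0  0   1  |  -2 ]
  [  1  0   0  |   2 ]
Multiply r1 by -1/3.
  [ 1  -1/3  1/3  |  4/3 ]
  [ 0     0    1  |   -2 ]
  [ 1     0    0  |    2 ]
Subtract r1 from r3.
  [ 1  -1/3   1/3  |  4/3 ]
  [ 0     0     1  |   -2 ]
  [ 0   1/3  -1/3  |  2/3 ]
Swap r2 and r3.
  [ 1  -1/3   1/3  |  4/3 ]
  [ 0   1/3  -1/3  |  2/3 ]
  [ 0     0     1  |   -2 ]
Multiply r2 by 3.
  [ 1  -1/3  1/3  |  4/3 ]
  [ 0     1   -1  |    2 ]
  [ 0     0    1  |   -2 ]
Add r3 to r2.
  [ 1  -1/3  1/3  |  4/3 ]
  [ 0     1    0  |    0 ]
  [ 0     0    1  |   -2 ]
Subtract 1/3 times r3 from r1.
  [ 1  -1/3  0  |   2 ]
  [ 0     1  0  |   0 ]
  [ 0     0  1  |  -2 ]
Add 1/3 times r2 to r1.
  [ 1  0  0  |   2 ]
  [ 0  1  0  |   0 ]
  [ 0  0  1  |  -2 ]
Reading off the last column: u = 2, v = 0, w = -2.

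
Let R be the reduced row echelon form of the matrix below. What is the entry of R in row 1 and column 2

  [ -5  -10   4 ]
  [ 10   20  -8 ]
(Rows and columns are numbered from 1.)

2

ρ1 := -1/5·ρ1
  [  1   2  -4/5 ]
  [ 10  20    -8 ]
ρ2 := ρ2 − 10·ρ1
  [ 1  2  -4/5 ]
  [ 0  0     0 ]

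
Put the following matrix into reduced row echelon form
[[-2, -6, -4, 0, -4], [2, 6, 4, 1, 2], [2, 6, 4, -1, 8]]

ρ1 := -1/2·ρ1
  [ 1  3  2   0  2 ]
  [ 2  6  4   1  2 ]
  [ 2  6  4  -1  8 ]
ρ2 := ρ2 − 2·ρ1
  [ 1  3  2   0   2 ]
  [ 0  0  0   1  -2 ]
  [ 2  6  4  -1   8 ]
ρ3 := ρ3 − 2·ρ1
  [ 1  3  2   0   2 ]
  [ 0  0  0   1  -2 ]
  [ 0  0  0  -1   4 ]
ρ3 := ρ3 + ρ2
  [ 1  3  2  0   2 ]
  [ 0  0  0  1  -2 ]
  [ 0  0  0  0   2 ]
ρ3 := 1/2·ρ3
  [ 1  3  2  0   2 ]
  [ 0  0  0  1  -2 ]
  [ 0  0  0  0   1 ]
ρ2 := ρ2 + 2·ρ3
  [ 1  3  2  0  2 ]
  [ 0  0  0  1  0 ]
  [ 0  0  0  0  1 ]
ρ1 := ρ1 − 2·ρ3
  [ 1  3  2  0  0 ]
  [ 0  0  0  1  0 ]
  [ 0  0  0  0  1 ]

[[1, 3, 2, 0, 0], [0, 0, 0, 1, 0], [0, 0, 0, 0, 1]]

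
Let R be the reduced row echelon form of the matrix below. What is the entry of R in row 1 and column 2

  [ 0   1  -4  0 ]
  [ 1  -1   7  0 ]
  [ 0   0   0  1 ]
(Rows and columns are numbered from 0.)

-4

ρ1 ↔ ρ2
  [ 1  -1   7  0 ]
  [ 0   1  -4  0 ]
  [ 0   0   0  1 ]
ρ1 → ρ1 + ρ2
  [ 1  0   3  0 ]
  [ 0  1  -4  0 ]
  [ 0  0   0  1 ]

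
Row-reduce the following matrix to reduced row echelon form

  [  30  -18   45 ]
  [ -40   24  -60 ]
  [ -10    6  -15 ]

[[1, -3/5, 3/2], [0, 0, 0], [0, 0, 0]]

Multiply R1 by 1/30.
  [   1  -3/5  3/2 ]
  [ -40    24  -60 ]
  [ -10     6  -15 ]
Add 40 times R1 to R2.
  [   1  -3/5  3/2 ]
  [   0     0    0 ]
  [ -10     6  -15 ]
Add 10 times R1 to R3.
  [ 1  -3/5  3/2 ]
  [ 0     0    0 ]
  [ 0     0    0 ]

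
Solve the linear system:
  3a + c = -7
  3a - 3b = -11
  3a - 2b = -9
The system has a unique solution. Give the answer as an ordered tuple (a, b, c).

(-5/3, 2, -2)

Form the augmented matrix and row-reduce:
  [ 3   0  1  |   -7 ]
  [ 3  -3  0  |  -11 ]
  [ 3  -2  0  |   -9 ]
R1 := 1/3·R1
  [ 1   0  1/3  |  -7/3 ]
  [ 3  -3    0  |   -11 ]
  [ 3  -2    0  |    -9 ]
R2 := R2 − 3·R1
  [ 1   0  1/3  |  -7/3 ]
  [ 0  -3   -1  |    -4 ]
  [ 3  -2    0  |    -9 ]
R3 := R3 − 3·R1
  [ 1   0  1/3  |  -7/3 ]
  [ 0  -3   -1  |    -4 ]
  [ 0  -2   -1  |    -2 ]
R2 := -1/3·R2
  [ 1   0  1/3  |  -7/3 ]
  [ 0   1  1/3  |   4/3 ]
  [ 0  -2   -1  |    -2 ]
R3 := R3 + 2·R2
  [ 1  0   1/3  |  -7/3 ]
  [ 0  1   1/3  |   4/3 ]
  [ 0  0  -1/3  |   2/3 ]
R3 := -3·R3
  [ 1  0  1/3  |  -7/3 ]
  [ 0  1  1/3  |   4/3 ]
  [ 0  0    1  |    -2 ]
R2 := R2 − 1/3·R3
  [ 1  0  1/3  |  -7/3 ]
  [ 0  1    0  |     2 ]
  [ 0  0    1  |    -2 ]
R1 := R1 − 1/3·R3
  [ 1  0  0  |  -5/3 ]
  [ 0  1  0  |     2 ]
  [ 0  0  1  |    -2 ]
Reading off the last column: a = -5/3, b = 2, c = -2.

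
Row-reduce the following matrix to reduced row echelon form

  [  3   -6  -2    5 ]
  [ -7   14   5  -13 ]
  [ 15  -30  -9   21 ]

[[1, -2, 0, -1], [0, 0, 1, -4], [0, 0, 0, 0]]

ρ1 ← 1/3·ρ1
  [  1   -2  -2/3  5/3 ]
  [ -7   14     5  -13 ]
  [ 15  -30    -9   21 ]
ρ2 ← ρ2 + 7·ρ1
  [  1   -2  -2/3   5/3 ]
  [  0    0   1/3  -4/3 ]
  [ 15  -30    -9    21 ]
ρ3 ← ρ3 − 15·ρ1
  [ 1  -2  -2/3   5/3 ]
  [ 0   0   1/3  -4/3 ]
  [ 0   0     1    -4 ]
ρ2 ← 3·ρ2
  [ 1  -2  -2/3  5/3 ]
  [ 0   0     1   -4 ]
  [ 0   0     1   -4 ]
ρ3 ← ρ3 − ρ2
  [ 1  -2  -2/3  5/3 ]
  [ 0   0     1   -4 ]
  [ 0   0     0    0 ]
ρ1 ← ρ1 + 2/3·ρ2
  [ 1  -2  0  -1 ]
  [ 0   0  1  -4 ]
  [ 0   0  0   0 ]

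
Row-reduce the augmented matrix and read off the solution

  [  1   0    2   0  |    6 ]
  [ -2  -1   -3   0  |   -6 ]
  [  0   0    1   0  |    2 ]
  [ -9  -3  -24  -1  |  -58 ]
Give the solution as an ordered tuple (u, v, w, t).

R2 -> R2 + 2·R1
  [  1   0    2   0  |    6 ]
  [  0  -1    1   0  |    6 ]
  [  0   0    1   0  |    2 ]
  [ -9  -3  -24  -1  |  -58 ]
R4 -> R4 + 9·R1
  [ 1   0   2   0  |   6 ]
  [ 0  -1   1   0  |   6 ]
  [ 0   0   1   0  |   2 ]
  [ 0  -3  -6  -1  |  -4 ]
R2 -> -1·R2
  [ 1   0   2   0  |   6 ]
  [ 0   1  -1   0  |  -6 ]
  [ 0   0   1   0  |   2 ]
  [ 0  -3  -6  -1  |  -4 ]
R4 -> R4 + 3·R2
  [ 1  0   2   0  |    6 ]
  [ 0  1  -1   0  |   -6 ]
  [ 0  0   1   0  |    2 ]
  [ 0  0  -9  -1  |  -22 ]
R4 -> R4 + 9·R3
  [ 1  0   2   0  |   6 ]
  [ 0  1  -1   0  |  -6 ]
  [ 0  0   1   0  |   2 ]
  [ 0  0   0  -1  |  -4 ]
R4 -> -1·R4
  [ 1  0   2  0  |   6 ]
  [ 0  1  -1  0  |  -6 ]
  [ 0  0   1  0  |   2 ]
  [ 0  0   0  1  |   4 ]
R2 -> R2 + R3
  [ 1  0  2  0  |   6 ]
  [ 0  1  0  0  |  -4 ]
  [ 0  0  1  0  |   2 ]
  [ 0  0  0  1  |   4 ]
R1 -> R1 − 2·R3
  [ 1  0  0  0  |   2 ]
  [ 0  1  0  0  |  -4 ]
  [ 0  0  1  0  |   2 ]
  [ 0  0  0  1  |   4 ]
Reading off the last column: u = 2, v = -4, w = 2, t = 4.

(2, -4, 2, 4)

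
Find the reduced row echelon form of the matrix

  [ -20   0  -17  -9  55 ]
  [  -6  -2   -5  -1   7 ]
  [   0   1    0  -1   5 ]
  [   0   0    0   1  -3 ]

R1 := -1/20·R1
  [  1   0  17/20  9/20  -11/4 ]
  [ -6  -2     -5    -1      7 ]
  [  0   1      0    -1      5 ]
  [  0   0      0     1     -3 ]
R2 := R2 + 6·R1
  [ 1   0  17/20   9/20  -11/4 ]
  [ 0  -2   1/10  17/10  -19/2 ]
  [ 0   1      0     -1      5 ]
  [ 0   0      0      1     -3 ]
R2 := -1/2·R2
  [ 1  0  17/20    9/20  -11/4 ]
  [ 0  1  -1/20  -17/20   19/4 ]
  [ 0  1      0      -1      5 ]
  [ 0  0      0       1     -3 ]
R3 := R3 − R2
  [ 1  0  17/20    9/20  -11/4 ]
  [ 0  1  -1/20  -17/20   19/4 ]
  [ 0  0   1/20   -3/20    1/4 ]
  [ 0  0      0       1     -3 ]
R3 := 20·R3
  [ 1  0  17/20    9/20  -11/4 ]
  [ 0  1  -1/20  -17/20   19/4 ]
  [ 0  0      1      -3      5 ]
  [ 0  0      0       1     -3 ]
R3 := R3 + 3·R4
  [ 1  0  17/20    9/20  -11/4 ]
  [ 0  1  -1/20  -17/20   19/4 ]
  [ 0  0      1       0     -4 ]
  [ 0  0      0       1     -3 ]
R2 := R2 + 17/20·R4
  [ 1  0  17/20  9/20  -11/4 ]
  [ 0  1  -1/20     0   11/5 ]
  [ 0  0      1     0     -4 ]
  [ 0  0      0     1     -3 ]
R1 := R1 − 9/20·R4
  [ 1  0  17/20  0  -7/5 ]
  [ 0  1  -1/20  0  11/5 ]
  [ 0  0      1  0    -4 ]
  [ 0  0      0  1    -3 ]
R2 := R2 + 1/20·R3
  [ 1  0  17/20  0  -7/5 ]
  [ 0  1      0  0     2 ]
  [ 0  0      1  0    -4 ]
  [ 0  0      0  1    -3 ]
R1 := R1 − 17/20·R3
  [ 1  0  0  0   2 ]
  [ 0  1  0  0   2 ]
  [ 0  0  1  0  -4 ]
  [ 0  0  0  1  -3 ]

[[1, 0, 0, 0, 2], [0, 1, 0, 0, 2], [0, 0, 1, 0, -4], [0, 0, 0, 1, -3]]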